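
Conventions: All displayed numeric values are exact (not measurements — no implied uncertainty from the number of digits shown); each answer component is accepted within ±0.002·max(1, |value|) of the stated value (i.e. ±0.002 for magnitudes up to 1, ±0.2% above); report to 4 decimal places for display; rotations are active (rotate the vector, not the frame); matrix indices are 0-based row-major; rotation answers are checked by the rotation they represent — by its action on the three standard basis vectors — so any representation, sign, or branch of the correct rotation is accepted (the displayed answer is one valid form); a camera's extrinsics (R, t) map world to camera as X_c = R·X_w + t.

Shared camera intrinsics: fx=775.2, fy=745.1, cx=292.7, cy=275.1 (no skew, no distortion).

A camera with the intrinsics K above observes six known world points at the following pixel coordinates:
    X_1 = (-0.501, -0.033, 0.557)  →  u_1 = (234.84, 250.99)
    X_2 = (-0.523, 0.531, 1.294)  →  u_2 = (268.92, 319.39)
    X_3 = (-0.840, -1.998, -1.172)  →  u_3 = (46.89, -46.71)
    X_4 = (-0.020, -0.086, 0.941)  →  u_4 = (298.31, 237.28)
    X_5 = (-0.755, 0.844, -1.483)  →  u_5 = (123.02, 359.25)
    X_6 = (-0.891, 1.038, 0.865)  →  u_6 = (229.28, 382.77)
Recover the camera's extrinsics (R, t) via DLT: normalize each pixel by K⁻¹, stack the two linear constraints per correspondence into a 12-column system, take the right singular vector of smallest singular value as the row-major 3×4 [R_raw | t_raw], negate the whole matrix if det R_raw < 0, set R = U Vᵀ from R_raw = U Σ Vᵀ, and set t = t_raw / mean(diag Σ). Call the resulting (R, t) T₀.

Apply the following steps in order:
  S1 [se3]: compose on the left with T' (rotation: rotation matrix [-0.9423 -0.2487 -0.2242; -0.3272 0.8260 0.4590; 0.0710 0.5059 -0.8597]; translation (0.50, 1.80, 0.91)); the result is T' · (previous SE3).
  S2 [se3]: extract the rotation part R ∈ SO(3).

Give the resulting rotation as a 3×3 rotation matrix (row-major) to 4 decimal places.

source (pnp_recover): camera pose = R=[0.9509 0.2275 0.2097; -0.2530 0.9618 0.1041; -0.1780 -0.1521 0.9722], t=(-0.1100, -0.3600, 5.7590)
after S1 (compose_se3): R=[-0.7932 -0.4195 -0.4414; -0.6019 0.6502 0.4636; 0.0926 0.6334 -0.7682], t=(-0.5979, 4.1821, -4.2308)
after S2 (rot_of_se3): [-0.7932 -0.4195 -0.4414; -0.6019 0.6502 0.4636; 0.0926 0.6334 -0.7682]

rotation (matrix) = ((-0.7932, -0.4195, -0.4414), (-0.6019, 0.6502, 0.4636), (0.0926, 0.6334, -0.7682))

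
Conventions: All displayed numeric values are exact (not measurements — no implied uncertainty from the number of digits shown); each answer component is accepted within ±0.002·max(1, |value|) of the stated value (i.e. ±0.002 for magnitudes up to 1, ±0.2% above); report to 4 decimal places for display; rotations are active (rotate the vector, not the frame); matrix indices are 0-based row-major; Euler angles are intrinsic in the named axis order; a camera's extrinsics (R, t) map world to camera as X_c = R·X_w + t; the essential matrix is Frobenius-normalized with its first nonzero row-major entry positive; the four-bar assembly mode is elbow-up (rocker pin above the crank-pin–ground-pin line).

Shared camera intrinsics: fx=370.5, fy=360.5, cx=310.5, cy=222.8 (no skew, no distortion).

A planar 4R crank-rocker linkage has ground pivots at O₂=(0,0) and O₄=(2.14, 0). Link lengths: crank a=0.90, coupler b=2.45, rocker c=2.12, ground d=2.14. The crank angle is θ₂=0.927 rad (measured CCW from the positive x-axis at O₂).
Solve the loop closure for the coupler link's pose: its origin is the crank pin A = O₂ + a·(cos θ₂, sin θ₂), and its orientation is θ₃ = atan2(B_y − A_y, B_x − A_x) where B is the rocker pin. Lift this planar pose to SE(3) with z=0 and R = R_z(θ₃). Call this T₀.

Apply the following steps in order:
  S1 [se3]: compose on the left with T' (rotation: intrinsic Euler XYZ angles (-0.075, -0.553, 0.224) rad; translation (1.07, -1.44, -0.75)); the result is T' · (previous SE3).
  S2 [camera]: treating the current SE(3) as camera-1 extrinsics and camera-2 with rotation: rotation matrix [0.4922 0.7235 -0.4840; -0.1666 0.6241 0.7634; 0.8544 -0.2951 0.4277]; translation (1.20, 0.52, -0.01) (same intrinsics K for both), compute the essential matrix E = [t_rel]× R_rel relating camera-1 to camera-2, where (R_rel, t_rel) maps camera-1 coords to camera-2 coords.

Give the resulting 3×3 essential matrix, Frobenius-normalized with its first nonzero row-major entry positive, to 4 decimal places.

source (fourbar_fk): coupler pose = R=[0.8336 -0.5524 0.0000; 0.5524 0.8336 0.0000; 0.0000 0.0000 1.0000], t=(0.5402, 0.7198, 0.0000)
after S1 (compose_se3): R=[0.5872 -0.6159 -0.5252; 0.7489 0.6596 0.0638; 0.3072 -0.4308 0.8486], t=(1.3821, -0.6060, -0.6195)
after S2 (essential): [0.3101 0.2806 0.4534; -0.1556 -0.1380 -0.2780; -0.3655 -0.3860 0.4652]

matrix = [0.3101 0.2806 0.4534; -0.1556 -0.1380 -0.2780; -0.3655 -0.3860 0.4652]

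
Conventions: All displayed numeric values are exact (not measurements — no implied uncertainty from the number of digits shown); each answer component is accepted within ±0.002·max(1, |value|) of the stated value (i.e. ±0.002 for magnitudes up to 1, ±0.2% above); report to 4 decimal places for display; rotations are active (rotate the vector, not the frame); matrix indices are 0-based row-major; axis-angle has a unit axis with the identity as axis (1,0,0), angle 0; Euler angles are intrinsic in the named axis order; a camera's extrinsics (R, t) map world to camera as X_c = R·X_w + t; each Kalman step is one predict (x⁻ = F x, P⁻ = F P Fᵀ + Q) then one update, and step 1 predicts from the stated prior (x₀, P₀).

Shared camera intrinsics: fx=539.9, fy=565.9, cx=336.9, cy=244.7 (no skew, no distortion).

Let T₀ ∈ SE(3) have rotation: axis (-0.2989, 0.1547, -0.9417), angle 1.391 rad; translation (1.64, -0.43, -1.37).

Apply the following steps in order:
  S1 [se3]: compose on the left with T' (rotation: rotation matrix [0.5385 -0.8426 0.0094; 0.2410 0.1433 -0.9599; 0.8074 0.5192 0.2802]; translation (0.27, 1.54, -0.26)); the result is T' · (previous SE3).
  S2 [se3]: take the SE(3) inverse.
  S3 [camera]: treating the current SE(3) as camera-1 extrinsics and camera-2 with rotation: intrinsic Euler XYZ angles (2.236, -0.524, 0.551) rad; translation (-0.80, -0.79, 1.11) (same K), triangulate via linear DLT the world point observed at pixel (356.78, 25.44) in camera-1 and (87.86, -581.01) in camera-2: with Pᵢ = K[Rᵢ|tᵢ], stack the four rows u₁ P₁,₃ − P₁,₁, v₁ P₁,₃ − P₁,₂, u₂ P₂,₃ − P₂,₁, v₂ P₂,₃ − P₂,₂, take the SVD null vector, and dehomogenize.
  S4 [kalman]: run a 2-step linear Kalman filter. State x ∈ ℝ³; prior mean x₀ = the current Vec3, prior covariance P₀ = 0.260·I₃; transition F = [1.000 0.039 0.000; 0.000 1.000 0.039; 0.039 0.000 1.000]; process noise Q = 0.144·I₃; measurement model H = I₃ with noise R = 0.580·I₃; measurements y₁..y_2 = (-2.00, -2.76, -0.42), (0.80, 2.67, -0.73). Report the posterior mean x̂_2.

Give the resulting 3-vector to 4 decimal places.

after S1 (compose_se3): R=[0.9492 0.3074 0.0680; -0.1532 0.6397 -0.7532; -0.2750 0.7045 0.6542], t=(1.5026, 3.1887, 0.4570)
after S2 (invert_se3): R=[0.9492 -0.1532 -0.2750; 0.3074 0.6397 0.7045; 0.0680 -0.7532 0.6542], t=(-0.8119, -2.8235, 2.0006)
after S3 (triangulate): (1.4761, 1.5404, 1.0647)
after S4 (kf_track): (0.3554, 0.9285, 0.0062)

result = (0.3554, 0.9285, 0.0062)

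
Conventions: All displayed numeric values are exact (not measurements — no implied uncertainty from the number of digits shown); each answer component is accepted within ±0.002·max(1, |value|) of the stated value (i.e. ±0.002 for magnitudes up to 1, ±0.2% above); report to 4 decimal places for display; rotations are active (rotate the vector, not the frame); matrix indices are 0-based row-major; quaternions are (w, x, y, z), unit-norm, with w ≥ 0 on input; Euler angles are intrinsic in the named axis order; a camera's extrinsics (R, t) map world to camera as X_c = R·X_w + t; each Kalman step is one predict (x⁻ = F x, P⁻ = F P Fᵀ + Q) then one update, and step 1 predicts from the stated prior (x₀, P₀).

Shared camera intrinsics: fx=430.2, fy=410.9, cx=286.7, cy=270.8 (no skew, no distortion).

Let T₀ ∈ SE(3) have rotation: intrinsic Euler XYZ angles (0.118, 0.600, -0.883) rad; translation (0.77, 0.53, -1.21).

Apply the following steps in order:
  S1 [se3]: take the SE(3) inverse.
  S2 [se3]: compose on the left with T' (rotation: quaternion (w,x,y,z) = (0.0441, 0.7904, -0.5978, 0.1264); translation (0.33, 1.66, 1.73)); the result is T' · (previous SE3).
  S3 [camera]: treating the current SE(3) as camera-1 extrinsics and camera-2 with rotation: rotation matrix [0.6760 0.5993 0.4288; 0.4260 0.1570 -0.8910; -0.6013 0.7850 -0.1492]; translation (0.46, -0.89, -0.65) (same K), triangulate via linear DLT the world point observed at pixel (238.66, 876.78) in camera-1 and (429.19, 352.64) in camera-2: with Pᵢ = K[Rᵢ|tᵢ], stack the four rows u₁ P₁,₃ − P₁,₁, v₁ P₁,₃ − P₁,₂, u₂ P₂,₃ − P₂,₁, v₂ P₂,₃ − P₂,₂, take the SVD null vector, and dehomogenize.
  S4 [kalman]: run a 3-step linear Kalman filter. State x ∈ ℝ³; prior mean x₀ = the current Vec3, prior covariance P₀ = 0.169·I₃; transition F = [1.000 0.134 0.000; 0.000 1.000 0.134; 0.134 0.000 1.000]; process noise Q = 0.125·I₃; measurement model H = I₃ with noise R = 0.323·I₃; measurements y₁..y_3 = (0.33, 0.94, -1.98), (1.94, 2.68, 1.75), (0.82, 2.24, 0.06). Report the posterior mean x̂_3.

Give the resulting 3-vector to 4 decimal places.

after S1 (invert_se3): R=[0.5240 -0.7251 -0.4469; 0.6377 0.6818 -0.3585; 0.5646 -0.0972 0.8196], t=(-0.5599, -1.2862, 0.6084)
after S2 (compose_se3): R=[-0.3939 -0.8498 0.3501; -0.7934 0.5067 0.3372; -0.4640 -0.1449 -0.8739], t=(1.5074, 2.4104, 1.1067)
after S3 (triangulate): (-0.7554, 1.8754, -1.3603)
after S4 (kf_track): (1.0893, 2.0770, 0.0834)

result = (1.0893, 2.0770, 0.0834)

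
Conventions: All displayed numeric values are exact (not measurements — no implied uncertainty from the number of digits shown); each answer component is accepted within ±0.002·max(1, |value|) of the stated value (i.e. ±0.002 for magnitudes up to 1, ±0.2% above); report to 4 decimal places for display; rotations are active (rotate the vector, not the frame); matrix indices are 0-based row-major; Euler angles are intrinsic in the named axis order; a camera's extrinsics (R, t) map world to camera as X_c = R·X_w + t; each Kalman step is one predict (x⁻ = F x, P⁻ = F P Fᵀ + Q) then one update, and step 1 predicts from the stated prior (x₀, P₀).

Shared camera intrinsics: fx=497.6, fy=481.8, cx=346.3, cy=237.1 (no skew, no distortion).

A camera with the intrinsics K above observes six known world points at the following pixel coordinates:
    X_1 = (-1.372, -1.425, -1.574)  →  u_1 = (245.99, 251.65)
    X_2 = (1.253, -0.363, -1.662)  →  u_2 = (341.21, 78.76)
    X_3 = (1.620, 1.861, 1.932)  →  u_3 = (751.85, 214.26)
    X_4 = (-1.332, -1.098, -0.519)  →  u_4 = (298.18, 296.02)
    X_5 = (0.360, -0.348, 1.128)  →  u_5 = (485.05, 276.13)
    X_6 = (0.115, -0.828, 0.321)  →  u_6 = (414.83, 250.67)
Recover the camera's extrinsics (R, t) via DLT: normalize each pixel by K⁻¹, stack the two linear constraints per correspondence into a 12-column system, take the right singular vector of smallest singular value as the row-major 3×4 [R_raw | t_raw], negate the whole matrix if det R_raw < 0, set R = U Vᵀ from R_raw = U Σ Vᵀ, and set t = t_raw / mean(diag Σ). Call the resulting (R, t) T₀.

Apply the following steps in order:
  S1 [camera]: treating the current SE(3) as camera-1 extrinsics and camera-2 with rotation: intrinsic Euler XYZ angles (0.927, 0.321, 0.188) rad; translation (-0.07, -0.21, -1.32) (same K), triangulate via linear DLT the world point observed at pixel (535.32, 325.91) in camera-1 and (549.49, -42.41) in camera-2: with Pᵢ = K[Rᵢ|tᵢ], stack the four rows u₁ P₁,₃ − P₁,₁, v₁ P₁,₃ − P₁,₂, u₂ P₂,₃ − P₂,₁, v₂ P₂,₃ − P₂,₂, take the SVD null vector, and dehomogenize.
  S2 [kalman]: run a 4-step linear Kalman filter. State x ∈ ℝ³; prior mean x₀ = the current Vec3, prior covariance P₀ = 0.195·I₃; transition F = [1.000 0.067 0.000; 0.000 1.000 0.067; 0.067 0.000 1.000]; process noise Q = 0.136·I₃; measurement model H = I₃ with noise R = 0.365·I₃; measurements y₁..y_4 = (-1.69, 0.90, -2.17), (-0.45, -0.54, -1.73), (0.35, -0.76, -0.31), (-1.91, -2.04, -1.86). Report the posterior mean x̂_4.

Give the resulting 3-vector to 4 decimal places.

result = (-0.9889, -1.0721, -1.2828)

source (pnp_recover): camera pose = R=[0.6116 -0.1488 0.7770; -0.7893 -0.0469 0.6123; -0.0547 -0.9878 -0.1461], t=(0.4098, 0.0300, 5.4286)
after S1 (triangulate): (0.1898, 1.4974, 1.4332)
after S2 (kf_track): (-0.9889, -1.0721, -1.2828)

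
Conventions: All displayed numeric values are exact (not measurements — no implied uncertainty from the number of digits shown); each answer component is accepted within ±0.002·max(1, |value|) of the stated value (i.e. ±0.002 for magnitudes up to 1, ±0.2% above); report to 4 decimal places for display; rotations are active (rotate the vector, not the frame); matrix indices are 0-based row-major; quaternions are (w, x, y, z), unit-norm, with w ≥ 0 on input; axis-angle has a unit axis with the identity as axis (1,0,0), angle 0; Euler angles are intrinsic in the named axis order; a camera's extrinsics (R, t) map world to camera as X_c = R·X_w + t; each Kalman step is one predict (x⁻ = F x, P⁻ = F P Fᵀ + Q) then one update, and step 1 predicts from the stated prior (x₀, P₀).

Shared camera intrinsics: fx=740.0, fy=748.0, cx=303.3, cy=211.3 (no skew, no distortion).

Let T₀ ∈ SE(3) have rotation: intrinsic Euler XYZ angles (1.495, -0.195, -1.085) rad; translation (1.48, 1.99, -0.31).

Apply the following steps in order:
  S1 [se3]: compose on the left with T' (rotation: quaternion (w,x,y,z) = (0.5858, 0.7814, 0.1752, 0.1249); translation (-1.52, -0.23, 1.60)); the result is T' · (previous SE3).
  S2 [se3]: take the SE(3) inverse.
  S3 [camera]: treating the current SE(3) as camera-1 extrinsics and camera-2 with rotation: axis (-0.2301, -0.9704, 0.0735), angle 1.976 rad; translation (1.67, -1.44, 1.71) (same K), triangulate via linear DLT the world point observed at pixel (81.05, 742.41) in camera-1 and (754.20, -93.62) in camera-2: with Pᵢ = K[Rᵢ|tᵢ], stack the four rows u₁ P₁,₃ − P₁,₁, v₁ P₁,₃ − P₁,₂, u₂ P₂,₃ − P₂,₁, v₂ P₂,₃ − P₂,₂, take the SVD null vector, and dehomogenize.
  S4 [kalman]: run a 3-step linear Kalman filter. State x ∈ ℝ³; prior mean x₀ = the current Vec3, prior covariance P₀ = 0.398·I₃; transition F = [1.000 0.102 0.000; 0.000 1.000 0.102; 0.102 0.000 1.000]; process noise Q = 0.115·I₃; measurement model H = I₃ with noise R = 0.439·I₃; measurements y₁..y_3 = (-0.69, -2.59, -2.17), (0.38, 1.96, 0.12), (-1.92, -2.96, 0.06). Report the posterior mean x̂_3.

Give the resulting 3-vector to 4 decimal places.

result = (-0.6166, -1.4599, -0.6099)

after S1 (compose_se3): R=[0.0453 0.9616 -0.2708; 0.9947 -0.0185 0.1007; 0.0918 -0.2739 -0.9574], t=(-0.0475, 0.1599, 3.5815)
after S2 (invert_se3): R=[0.0453 0.9947 0.0918; 0.9616 -0.0185 -0.2739; -0.2708 0.1007 -0.9574], t=(-0.4856, 1.0296, 3.3999)
after S3 (triangulate): (1.7707, -0.8041, -1.8013)
after S4 (kf_track): (-0.6166, -1.4599, -0.6099)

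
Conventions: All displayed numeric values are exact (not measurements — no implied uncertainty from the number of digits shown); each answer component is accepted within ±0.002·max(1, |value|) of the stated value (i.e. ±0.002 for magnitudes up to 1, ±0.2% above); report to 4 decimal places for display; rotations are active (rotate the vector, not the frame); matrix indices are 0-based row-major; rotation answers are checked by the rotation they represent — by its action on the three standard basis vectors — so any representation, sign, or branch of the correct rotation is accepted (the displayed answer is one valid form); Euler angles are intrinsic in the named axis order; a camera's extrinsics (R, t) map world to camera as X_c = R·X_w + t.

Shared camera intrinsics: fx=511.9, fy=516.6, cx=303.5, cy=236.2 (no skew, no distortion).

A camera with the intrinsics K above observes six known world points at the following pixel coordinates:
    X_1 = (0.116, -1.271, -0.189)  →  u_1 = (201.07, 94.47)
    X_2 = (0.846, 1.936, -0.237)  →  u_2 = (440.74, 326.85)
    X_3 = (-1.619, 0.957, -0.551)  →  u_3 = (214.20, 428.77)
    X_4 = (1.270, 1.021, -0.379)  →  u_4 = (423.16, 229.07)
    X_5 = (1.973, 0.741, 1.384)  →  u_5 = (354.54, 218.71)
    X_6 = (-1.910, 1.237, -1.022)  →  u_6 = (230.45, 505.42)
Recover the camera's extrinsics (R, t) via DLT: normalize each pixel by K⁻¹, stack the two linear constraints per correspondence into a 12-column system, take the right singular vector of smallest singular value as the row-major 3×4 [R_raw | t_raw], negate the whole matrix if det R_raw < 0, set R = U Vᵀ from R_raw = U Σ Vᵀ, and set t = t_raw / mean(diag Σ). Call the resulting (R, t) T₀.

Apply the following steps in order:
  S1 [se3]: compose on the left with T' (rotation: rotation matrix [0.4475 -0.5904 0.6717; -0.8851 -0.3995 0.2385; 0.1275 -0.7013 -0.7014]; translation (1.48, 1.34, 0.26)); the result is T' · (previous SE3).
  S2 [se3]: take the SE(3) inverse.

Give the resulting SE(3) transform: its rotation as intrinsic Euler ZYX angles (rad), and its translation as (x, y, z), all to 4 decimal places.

source (pnp_recover): camera pose = R=[0.6660 0.5753 -0.4748; -0.5284 0.8131 0.2441; 0.5265 0.0883 0.8455], t=(-0.3700, -0.1400, 4.8801)
after S1 (compose_se3): R=[0.9637 -0.1633 0.2113; -0.2528 -0.8131 0.5244; 0.0862 -0.5588 -0.8248], t=(4.6750, 2.8875, -3.1118)
after S2 (invert_se3): R=[0.9637 -0.2528 0.0862; -0.1633 -0.8131 -0.5588; 0.2113 0.5244 -0.8248], t=(-3.5071, 1.3723, -5.0689)

rotation (euler_zyx) = (-0.1679, -0.2129, 2.5752), translation = (-3.5071, 1.3723, -5.0689)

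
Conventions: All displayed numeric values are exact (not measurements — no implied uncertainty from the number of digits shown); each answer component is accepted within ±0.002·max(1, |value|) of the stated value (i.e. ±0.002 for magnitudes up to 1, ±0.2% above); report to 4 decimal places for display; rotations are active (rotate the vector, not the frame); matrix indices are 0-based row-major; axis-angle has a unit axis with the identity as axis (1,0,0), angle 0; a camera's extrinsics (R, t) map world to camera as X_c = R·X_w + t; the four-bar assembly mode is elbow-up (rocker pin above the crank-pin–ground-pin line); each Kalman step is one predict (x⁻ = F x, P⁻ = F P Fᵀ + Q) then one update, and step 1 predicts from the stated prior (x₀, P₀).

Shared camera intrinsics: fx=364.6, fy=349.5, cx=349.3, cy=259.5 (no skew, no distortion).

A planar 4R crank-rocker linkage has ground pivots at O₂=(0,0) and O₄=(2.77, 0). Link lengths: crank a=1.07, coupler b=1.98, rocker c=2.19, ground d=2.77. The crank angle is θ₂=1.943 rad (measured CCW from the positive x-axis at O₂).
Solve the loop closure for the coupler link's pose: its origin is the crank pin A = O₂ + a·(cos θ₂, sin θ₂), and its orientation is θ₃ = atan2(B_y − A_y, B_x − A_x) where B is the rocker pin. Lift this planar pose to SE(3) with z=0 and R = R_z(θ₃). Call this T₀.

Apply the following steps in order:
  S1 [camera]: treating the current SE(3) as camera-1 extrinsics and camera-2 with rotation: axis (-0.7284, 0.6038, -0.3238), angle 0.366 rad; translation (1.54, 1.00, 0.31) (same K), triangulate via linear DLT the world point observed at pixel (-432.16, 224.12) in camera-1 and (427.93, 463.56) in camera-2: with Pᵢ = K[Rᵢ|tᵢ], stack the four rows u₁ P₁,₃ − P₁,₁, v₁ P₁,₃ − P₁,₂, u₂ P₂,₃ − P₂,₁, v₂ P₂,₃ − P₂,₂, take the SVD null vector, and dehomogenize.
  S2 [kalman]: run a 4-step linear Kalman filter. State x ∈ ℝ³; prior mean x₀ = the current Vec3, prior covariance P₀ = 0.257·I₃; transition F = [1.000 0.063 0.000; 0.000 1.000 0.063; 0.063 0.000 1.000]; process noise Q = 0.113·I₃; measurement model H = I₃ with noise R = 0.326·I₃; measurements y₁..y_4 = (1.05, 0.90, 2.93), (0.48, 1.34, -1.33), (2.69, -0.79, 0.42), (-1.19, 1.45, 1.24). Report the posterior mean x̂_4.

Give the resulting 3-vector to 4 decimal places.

result = (0.2308, 0.7095, 0.8150)

source (fourbar_fk): coupler pose = R=[0.9262 -0.3771 0.0000; 0.3771 0.9262 0.0000; 0.0000 0.0000 1.0000], t=(-0.3891, 0.9967, 0.0000)
after S1 (triangulate): (-1.3907, -0.5842, 0.6797)
after S2 (kf_track): (0.2308, 0.7095, 0.8150)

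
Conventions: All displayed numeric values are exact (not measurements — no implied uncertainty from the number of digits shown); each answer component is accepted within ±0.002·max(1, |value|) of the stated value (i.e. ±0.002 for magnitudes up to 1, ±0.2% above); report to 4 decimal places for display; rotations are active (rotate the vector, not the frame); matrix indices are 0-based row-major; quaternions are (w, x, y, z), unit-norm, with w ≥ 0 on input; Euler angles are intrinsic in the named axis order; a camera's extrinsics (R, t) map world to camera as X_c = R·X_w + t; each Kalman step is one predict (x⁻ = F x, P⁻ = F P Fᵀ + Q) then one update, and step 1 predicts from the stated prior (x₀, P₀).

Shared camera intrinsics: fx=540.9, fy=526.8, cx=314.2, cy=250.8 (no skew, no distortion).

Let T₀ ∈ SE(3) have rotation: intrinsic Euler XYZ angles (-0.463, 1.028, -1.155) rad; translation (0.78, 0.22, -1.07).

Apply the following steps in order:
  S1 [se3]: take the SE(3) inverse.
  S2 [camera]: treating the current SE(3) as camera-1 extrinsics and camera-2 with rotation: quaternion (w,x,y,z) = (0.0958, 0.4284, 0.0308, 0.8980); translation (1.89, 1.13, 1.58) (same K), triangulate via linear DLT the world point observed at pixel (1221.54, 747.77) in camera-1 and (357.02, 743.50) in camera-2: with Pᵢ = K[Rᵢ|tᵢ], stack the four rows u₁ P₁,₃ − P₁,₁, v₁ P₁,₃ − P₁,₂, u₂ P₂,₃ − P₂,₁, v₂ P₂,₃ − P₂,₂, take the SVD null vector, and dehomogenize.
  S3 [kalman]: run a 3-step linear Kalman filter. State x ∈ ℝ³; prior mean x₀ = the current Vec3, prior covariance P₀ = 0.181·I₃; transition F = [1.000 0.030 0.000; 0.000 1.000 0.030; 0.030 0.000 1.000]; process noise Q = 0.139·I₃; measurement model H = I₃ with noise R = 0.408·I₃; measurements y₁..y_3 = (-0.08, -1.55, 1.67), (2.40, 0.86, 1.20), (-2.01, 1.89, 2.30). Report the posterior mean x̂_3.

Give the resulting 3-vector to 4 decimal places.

result = (-0.0227, 0.7671, 1.3691)

after S1 (invert_se3): R=[0.2086 -0.9730 0.0991; 0.4725 0.0115 -0.8812; 0.8563 0.2307 0.4622], t=(0.1574, -1.3140, -0.2241)
after S2 (triangulate): (1.4566, -0.3495, -1.1531)
after S3 (kf_track): (-0.0227, 0.7671, 1.3691)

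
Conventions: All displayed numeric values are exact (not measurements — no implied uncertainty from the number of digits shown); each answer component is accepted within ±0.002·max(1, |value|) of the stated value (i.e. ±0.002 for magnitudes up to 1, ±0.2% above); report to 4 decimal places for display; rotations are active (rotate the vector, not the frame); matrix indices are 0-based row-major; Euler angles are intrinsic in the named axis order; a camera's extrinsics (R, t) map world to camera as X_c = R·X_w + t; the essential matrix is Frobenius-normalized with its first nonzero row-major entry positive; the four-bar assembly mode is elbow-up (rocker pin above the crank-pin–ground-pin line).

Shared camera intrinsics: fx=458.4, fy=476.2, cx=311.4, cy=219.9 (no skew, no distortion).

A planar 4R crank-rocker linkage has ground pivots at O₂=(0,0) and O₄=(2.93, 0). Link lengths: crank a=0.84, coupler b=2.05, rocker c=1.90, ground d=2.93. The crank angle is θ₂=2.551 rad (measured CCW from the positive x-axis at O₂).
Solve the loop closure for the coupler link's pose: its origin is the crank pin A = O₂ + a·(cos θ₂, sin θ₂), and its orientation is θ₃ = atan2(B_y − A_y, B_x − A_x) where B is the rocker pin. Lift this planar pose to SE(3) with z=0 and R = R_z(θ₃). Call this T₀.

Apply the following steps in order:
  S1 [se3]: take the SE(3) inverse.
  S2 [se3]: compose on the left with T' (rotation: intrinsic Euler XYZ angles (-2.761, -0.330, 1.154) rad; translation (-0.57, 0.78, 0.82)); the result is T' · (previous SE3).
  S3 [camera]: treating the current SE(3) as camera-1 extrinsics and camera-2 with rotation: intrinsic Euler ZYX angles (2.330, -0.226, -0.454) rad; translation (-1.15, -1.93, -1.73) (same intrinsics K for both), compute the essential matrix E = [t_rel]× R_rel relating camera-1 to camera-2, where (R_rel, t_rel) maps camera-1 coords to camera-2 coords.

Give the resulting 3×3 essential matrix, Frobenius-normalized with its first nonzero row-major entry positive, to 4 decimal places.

matrix = [0.2715 -0.2849 0.3995; -0.0021 -0.1139 -0.5470; -0.3259 0.4835 0.1826]

source (fourbar_fk): coupler pose = R=[0.9705 -0.2413 0.0000; 0.2413 0.9705 0.0000; 0.0000 0.0000 1.0000], t=(-0.6977, 0.4678, 0.0000)
after S1 (invert_se3): R=[0.9705 0.2413 0.0000; -0.2413 0.9705 0.0000; 0.0000 0.0000 1.0000], t=(0.5643, -0.6223, 0.0000)
after S2 (compose_se3): R=[0.5804 -0.7471 -0.3240; -0.6594 -0.6646 0.3514; -0.4779 0.0097 -0.8783], t=(0.1844, 0.6308, 0.4820)
after S3 (essential): [0.2715 -0.2849 0.3995; -0.0021 -0.1139 -0.5470; -0.3259 0.4835 0.1826]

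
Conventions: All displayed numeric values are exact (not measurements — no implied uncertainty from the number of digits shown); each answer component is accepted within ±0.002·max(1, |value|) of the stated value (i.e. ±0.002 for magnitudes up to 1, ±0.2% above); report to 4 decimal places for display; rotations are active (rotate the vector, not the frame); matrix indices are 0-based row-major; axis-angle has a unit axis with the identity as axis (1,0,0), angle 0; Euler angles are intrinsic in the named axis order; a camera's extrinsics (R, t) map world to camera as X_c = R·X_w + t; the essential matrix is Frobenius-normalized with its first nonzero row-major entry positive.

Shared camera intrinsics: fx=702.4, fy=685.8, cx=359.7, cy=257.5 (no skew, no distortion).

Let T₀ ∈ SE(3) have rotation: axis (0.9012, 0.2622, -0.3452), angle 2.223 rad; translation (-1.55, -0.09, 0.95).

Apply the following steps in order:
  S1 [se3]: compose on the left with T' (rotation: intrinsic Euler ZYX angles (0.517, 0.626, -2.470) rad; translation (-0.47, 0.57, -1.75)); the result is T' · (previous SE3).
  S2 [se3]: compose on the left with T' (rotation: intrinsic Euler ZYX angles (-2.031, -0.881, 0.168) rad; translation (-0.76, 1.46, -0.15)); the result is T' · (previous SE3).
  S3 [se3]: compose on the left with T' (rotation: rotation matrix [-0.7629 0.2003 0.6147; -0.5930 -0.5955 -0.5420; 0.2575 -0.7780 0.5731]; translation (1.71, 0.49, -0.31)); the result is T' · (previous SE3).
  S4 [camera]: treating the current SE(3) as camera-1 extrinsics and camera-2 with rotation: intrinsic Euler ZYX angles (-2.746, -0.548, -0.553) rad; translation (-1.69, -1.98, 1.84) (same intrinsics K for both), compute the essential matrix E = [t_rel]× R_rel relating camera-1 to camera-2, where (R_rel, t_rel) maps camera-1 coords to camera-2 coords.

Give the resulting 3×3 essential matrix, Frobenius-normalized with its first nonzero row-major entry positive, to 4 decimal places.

after S1 (compose_se3): R=[0.9994 0.0229 0.0278; -0.0336 0.8687 0.4943; -0.0128 -0.4949 0.8689], t=(-2.2392, 0.3251, -1.3991)
after S2 (compose_se3): R=[-0.3165 0.7176 0.6204; -0.5686 -0.6670 0.4814; 0.7593 -0.2004 0.6192], t=(-0.0843, 1.5747, -2.7205)
after S3 (compose_se3): R=[0.5943 -0.8043 0.0037; 0.1148 0.0803 -0.9901; 0.7960 0.5888 0.1400], t=(0.4174, 1.0767, -3.1159)
after S4 (essential): [0.5577 -0.3200 -0.1465; 0.0109 0.4168 0.1080; 0.4278 0.4383 0.0668]

matrix = [0.5577 -0.3200 -0.1465; 0.0109 0.4168 0.1080; 0.4278 0.4383 0.0668]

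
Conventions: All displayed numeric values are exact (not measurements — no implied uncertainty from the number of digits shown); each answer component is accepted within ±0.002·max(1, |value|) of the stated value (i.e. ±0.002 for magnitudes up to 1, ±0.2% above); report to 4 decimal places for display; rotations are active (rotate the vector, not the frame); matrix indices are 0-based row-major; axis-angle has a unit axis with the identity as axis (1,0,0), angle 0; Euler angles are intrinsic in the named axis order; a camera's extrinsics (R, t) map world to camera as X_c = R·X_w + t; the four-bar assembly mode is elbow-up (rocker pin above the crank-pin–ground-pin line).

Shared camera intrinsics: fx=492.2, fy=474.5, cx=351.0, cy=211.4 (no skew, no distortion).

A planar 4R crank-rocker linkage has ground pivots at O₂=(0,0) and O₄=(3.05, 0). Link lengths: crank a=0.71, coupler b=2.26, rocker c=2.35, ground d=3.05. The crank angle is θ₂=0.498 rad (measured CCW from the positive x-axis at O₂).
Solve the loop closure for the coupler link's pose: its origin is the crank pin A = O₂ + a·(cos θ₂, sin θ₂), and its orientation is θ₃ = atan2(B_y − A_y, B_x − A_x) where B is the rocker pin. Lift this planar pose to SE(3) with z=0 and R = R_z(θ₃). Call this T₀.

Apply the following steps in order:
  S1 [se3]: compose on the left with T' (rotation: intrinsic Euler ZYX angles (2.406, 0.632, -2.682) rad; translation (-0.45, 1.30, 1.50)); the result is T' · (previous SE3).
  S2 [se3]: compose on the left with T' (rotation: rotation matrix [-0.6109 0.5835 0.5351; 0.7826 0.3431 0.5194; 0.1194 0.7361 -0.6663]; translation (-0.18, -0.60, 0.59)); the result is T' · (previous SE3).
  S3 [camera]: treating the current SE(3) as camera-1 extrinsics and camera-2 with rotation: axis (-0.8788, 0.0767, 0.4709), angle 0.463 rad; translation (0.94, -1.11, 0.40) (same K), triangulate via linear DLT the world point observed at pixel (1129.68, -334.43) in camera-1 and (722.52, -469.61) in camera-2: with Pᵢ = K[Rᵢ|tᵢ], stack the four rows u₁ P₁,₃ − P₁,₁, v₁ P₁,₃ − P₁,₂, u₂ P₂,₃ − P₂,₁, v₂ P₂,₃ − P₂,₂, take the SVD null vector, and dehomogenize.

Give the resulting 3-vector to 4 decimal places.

result = (-0.0916, -1.4948, 0.6119)

source (fourbar_fk): coupler pose = R=[0.6192 -0.7852 0.0000; 0.7852 0.6192 0.0000; 0.0000 0.0000 1.0000], t=(0.6238, 0.3391, 0.0000)
after S1 (compose_se3): R=[0.2544 0.9624 0.0949; 0.7190 -0.1226 -0.6842; -0.6468 0.2423 -0.7231], t=(-0.5533, 1.8034, 1.0101)
after S2 (compose_se3): R=[-0.0820 -0.5298 -0.8441; 0.1098 0.8370 -0.5361; 0.9906 -0.1367 -0.0105], t=(1.7508, 0.1104, 1.1784)
after S3 (triangulate): (-0.0916, -1.4948, 0.6119)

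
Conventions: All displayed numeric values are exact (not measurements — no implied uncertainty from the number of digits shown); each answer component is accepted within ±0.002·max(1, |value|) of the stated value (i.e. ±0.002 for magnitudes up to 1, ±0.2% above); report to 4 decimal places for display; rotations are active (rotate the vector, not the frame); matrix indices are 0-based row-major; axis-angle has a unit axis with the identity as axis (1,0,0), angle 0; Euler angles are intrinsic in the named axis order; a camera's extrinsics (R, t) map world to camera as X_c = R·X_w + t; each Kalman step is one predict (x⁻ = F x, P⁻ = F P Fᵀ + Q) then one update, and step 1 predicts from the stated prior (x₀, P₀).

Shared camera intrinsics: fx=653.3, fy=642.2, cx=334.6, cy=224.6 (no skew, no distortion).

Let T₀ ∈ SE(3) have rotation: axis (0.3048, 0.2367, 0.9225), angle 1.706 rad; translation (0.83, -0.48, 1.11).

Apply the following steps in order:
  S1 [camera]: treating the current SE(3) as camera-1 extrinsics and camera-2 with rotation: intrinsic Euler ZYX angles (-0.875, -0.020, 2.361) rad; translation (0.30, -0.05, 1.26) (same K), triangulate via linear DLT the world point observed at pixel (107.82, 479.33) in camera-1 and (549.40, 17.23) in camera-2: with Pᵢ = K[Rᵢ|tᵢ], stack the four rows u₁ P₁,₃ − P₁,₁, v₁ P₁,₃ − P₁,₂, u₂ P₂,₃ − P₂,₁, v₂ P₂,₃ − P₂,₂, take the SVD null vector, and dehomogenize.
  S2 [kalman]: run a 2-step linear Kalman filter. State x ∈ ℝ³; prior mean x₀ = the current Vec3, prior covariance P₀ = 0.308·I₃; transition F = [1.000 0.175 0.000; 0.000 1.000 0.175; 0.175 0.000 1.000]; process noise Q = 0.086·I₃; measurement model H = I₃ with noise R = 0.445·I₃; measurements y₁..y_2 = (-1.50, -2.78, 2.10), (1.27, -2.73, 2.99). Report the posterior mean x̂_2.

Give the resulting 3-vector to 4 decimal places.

after S1 (triangulate): (0.9152, 0.8847, -0.7694)
after S2 (kf_track): (0.3417, -1.4285, 1.4584)

result = (0.3417, -1.4285, 1.4584)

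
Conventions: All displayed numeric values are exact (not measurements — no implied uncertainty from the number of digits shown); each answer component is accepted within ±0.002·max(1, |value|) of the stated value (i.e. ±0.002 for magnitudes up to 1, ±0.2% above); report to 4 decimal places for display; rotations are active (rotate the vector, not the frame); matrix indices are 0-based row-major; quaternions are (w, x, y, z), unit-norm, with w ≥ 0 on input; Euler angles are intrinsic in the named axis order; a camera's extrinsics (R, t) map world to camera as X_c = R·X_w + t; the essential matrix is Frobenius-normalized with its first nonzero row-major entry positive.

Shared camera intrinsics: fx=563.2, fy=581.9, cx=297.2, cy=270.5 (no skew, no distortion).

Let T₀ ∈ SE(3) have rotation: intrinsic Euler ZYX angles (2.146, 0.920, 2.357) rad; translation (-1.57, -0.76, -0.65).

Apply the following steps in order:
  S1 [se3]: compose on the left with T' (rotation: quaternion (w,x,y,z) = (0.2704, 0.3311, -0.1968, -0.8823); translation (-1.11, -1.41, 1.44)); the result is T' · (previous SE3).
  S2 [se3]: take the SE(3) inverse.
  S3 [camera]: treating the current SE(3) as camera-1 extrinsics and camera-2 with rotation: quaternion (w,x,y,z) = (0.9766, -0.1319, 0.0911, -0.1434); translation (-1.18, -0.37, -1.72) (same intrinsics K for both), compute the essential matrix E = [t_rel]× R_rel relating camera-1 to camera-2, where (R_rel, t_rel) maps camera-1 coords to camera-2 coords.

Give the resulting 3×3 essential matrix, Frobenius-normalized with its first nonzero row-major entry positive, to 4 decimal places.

matrix = [0.2107 0.2180 0.1856; 0.3719 -0.5877 0.1192; -0.4129 -0.3025 -0.3370]

after S1 (compose_se3): R=[0.9350 -0.1813 -0.3049; -0.3282 -0.7680 -0.5500; -0.1345 0.6143 -0.7775], t=(0.0715, 0.0244, 1.3331)
after S2 (invert_se3): R=[0.9350 -0.3282 -0.1345; -0.1813 -0.7680 0.6143; -0.3049 -0.5500 -0.7775], t=(0.1204, -0.7872, 1.0717)
after S3 (essential): [0.2107 0.2180 0.1856; 0.3719 -0.5877 0.1192; -0.4129 -0.3025 -0.3370]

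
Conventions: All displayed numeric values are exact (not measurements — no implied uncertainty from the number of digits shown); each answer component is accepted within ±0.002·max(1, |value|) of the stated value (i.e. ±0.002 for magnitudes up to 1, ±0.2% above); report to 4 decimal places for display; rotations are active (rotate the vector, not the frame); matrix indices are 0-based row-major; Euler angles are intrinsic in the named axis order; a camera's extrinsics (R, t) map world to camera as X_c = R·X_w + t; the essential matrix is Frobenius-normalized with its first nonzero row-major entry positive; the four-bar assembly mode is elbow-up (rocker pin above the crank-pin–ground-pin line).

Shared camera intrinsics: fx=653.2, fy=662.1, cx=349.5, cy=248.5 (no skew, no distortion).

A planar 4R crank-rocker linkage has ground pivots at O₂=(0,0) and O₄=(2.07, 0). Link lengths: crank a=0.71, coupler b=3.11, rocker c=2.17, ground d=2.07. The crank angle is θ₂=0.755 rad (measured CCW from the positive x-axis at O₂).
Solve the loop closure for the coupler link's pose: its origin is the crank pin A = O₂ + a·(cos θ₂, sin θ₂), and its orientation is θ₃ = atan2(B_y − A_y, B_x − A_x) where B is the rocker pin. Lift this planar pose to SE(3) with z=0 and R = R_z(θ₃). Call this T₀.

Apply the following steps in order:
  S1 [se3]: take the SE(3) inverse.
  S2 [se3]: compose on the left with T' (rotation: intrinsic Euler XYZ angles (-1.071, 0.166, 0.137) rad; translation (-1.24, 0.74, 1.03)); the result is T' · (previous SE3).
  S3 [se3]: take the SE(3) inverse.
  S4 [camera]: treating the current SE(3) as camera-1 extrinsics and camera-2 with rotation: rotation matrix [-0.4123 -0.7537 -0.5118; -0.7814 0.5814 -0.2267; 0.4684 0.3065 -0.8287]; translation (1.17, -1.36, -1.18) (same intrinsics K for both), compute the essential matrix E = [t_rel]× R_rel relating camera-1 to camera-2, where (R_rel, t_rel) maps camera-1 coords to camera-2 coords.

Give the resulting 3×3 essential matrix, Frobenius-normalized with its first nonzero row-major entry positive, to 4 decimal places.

source (fourbar_fk): coupler pose = R=[0.9147 -0.4042 0.0000; 0.4042 0.9147 0.0000; 0.0000 0.0000 1.0000], t=(0.5171, 0.4866, 0.0000)
after S1 (invert_se3): R=[0.9147 0.4042 0.0000; -0.4042 0.9147 0.0000; 0.0000 0.0000 1.0000], t=(-0.6696, -0.2360, 0.0000)
after S2 (compose_se3): R=[0.9481 0.2717 0.1652; -0.2715 0.4207 0.8656; 0.1657 -0.8655 0.4727], t=(-1.8624, 0.6757, 1.3654)
after S3 (invert_se3): R=[0.9481 -0.2715 0.1657; 0.2717 0.4207 -0.8655; 0.1652 0.8656 0.4727], t=(1.7229, 1.4037, -0.9225)
after S4 (essential): [0.6327 -0.1967 -0.1810; -0.1483 0.1731 -0.6681; 0.1462 -0.0378 -0.0845]

matrix = [0.6327 -0.1967 -0.1810; -0.1483 0.1731 -0.6681; 0.1462 -0.0378 -0.0845]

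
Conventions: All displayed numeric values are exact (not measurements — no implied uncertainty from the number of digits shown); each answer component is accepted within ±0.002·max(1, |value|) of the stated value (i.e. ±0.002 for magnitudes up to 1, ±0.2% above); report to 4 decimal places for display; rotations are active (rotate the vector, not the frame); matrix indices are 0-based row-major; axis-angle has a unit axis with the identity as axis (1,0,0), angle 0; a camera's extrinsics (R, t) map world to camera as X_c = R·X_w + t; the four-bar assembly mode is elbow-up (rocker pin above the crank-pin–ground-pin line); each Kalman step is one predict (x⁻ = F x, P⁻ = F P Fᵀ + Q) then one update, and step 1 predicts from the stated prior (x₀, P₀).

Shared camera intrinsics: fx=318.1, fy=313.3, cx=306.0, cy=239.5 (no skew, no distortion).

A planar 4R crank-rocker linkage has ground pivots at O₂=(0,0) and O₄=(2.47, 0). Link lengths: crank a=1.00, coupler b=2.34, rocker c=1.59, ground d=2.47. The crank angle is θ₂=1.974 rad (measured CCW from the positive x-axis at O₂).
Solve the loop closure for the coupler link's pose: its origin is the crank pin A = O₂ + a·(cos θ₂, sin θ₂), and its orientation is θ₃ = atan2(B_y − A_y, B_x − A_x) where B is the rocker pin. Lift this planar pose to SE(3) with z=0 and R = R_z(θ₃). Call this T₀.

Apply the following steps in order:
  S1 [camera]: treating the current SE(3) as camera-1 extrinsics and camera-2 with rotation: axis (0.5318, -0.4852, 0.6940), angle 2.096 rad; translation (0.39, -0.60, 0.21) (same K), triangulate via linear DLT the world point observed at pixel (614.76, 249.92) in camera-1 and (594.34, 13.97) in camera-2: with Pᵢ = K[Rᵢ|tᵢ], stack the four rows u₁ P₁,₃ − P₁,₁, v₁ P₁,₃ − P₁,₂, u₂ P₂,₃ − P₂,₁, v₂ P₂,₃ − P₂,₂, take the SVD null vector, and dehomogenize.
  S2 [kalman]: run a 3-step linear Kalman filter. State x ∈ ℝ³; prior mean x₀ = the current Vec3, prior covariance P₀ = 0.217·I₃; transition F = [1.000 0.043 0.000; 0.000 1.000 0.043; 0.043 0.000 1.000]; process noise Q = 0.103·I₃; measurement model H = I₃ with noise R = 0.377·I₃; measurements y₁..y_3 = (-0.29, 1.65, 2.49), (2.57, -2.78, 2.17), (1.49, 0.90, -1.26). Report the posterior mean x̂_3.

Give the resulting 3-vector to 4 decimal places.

result = (1.4009, -0.2239, 0.7110)

source (fourbar_fk): coupler pose = R=[0.9713 -0.2380 0.0000; 0.2380 0.9713 0.0000; 0.0000 0.0000 1.0000], t=(-0.3924, 0.9198, 0.0000)
after S1 (triangulate): (1.3381, -1.2325, 1.2369)
after S2 (kf_track): (1.4009, -0.2239, 0.7110)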